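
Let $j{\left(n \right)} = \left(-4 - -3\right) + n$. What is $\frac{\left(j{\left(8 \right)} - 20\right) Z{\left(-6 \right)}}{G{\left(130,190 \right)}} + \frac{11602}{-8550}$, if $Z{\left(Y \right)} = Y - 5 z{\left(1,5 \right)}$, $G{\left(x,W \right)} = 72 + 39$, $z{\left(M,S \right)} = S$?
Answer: $\frac{359638}{158175} \approx 2.2737$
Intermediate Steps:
$j{\left(n \right)} = -1 + n$ ($j{\left(n \right)} = \left(-4 + 3\right) + n = -1 + n$)
$G{\left(x,W \right)} = 111$
$Z{\left(Y \right)} = -25 + Y$ ($Z{\left(Y \right)} = Y - 25 = -25 + Y$)
$\frac{\left(j{\left(8 \right)} - 20\right) Z{\left(-6 \right)}}{G{\left(130,190 \right)}} + \frac{11602}{-8550} = \frac{\left(\left(-1 + 8\right) - 20\right) \left(-25 - 6\right)}{111} + \frac{11602}{-8550} = \left(7 - 20\right) \left(-31\right) \frac{1}{111} + 11602 \left(- \frac{1}{8550}\right) = \left(-13\right) \left(-31\right) \frac{1}{111} - \frac{5801}{4275} = 403 \cdot \frac{1}{111} - \frac{5801}{4275} = \frac{403}{111} - \frac{5801}{4275} = \frac{359638}{158175}$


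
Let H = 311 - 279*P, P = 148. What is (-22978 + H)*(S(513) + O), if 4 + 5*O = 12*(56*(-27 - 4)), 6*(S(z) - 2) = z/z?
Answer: 7991741009/30 ≈ 2.6639e+8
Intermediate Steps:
S(z) = 13/6 (S(z) = 2 + (z/z)/6 = 2 + (1/6)*1 = 2 + 1/6 = 13/6)
O = -20836/5 (O = -4/5 + (12*(56*(-27 - 4)))/5 = -4/5 + (12*(56*(-31)))/5 = -4/5 + (12*(-1736))/5 = -4/5 + (1/5)*(-20832) = -4/5 - 20832/5 = -20836/5 ≈ -4167.2)
H = -40981 (H = 311 - 279*148 = 311 - 41292 = -40981)
(-22978 + H)*(S(513) + O) = (-22978 - 40981)*(13/6 - 20836/5) = -63959*(-124951/30) = 7991741009/30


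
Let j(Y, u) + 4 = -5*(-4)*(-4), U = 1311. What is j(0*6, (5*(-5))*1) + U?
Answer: 1227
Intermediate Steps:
j(Y, u) = -84 (j(Y, u) = -4 - 5*(-4)*(-4) = -4 + 20*(-4) = -4 - 80 = -84)
j(0*6, (5*(-5))*1) + U = -84 + 1311 = 1227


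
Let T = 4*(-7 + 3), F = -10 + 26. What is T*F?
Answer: -256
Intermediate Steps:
F = 16
T = -16 (T = 4*(-4) = -16)
T*F = -16*16 = -256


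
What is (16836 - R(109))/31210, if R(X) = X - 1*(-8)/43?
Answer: 719253/1342030 ≈ 0.53594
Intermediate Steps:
R(X) = 8/43 + X (R(X) = X + 8*(1/43) = X + 8/43 = 8/43 + X)
(16836 - R(109))/31210 = (16836 - (8/43 + 109))/31210 = (16836 - 1*4695/43)*(1/31210) = (16836 - 4695/43)*(1/31210) = (719253/43)*(1/31210) = 719253/1342030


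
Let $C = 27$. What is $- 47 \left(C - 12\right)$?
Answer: $-705$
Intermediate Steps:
$- 47 \left(C - 12\right) = - 47 \left(27 - 12\right) = \left(-47\right) 15 = -705$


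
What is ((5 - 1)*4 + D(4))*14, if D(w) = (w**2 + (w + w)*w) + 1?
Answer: 910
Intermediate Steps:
D(w) = 1 + 3*w**2 (D(w) = (w**2 + (2*w)*w) + 1 = (w**2 + 2*w**2) + 1 = 3*w**2 + 1 = 1 + 3*w**2)
((5 - 1)*4 + D(4))*14 = ((5 - 1)*4 + (1 + 3*4**2))*14 = (4*4 + (1 + 3*16))*14 = (16 + (1 + 48))*14 = (16 + 49)*14 = 65*14 = 910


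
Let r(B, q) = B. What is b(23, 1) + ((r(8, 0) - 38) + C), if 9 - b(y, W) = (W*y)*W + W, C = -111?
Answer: -156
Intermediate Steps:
b(y, W) = 9 - W - y*W² (b(y, W) = 9 - ((W*y)*W + W) = 9 - (y*W² + W) = 9 - (W + y*W²) = 9 + (-W - y*W²) = 9 - W - y*W²)
b(23, 1) + ((r(8, 0) - 38) + C) = (9 - 1*1 - 1*23*1²) + ((8 - 38) - 111) = (9 - 1 - 1*23*1) + (-30 - 111) = (9 - 1 - 23) - 141 = -15 - 141 = -156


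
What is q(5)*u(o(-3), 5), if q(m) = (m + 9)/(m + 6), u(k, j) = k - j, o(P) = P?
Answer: -112/11 ≈ -10.182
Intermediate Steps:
q(m) = (9 + m)/(6 + m)
q(5)*u(o(-3), 5) = ((9 + 5)/(6 + 5))*(-3 - 1*5) = (14/11)*(-3 - 5) = ((1/11)*14)*(-8) = (14/11)*(-8) = -112/11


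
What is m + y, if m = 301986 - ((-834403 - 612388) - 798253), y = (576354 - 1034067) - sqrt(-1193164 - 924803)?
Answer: 2089317 - I*sqrt(2117967) ≈ 2.0893e+6 - 1455.3*I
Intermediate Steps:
y = -457713 - I*sqrt(2117967) (y = -457713 - sqrt(-2117967) = -457713 - I*sqrt(2117967) ≈ -4.5771e+5 - 1455.3*I)
m = 2547030 (m = 301986 - (-1446791 - 798253) = 301986 - 1*(-2245044) = 301986 + 2245044 = 2547030)
m + y = 2547030 + (-457713 - I*sqrt(2117967)) = 2089317 - I*sqrt(2117967)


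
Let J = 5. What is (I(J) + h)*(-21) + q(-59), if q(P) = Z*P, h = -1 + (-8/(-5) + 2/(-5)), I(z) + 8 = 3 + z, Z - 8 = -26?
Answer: 5289/5 ≈ 1057.8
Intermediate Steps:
Z = -18 (Z = 8 - 26 = -18)
I(z) = -5 + z (I(z) = -8 + (3 + z) = -5 + z)
h = ⅕ (h = -1 + (-8*(-⅕) + 2*(-⅕)) = -1 + (8/5 - ⅖) = -1 + 6/5 = ⅕ ≈ 0.20000)
q(P) = -18*P
(I(J) + h)*(-21) + q(-59) = ((-5 + 5) + ⅕)*(-21) - 18*(-59) = (0 + ⅕)*(-21) + 1062 = (⅕)*(-21) + 1062 = -21/5 + 1062 = 5289/5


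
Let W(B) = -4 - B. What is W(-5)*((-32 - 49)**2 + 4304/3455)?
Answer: 22672559/3455 ≈ 6562.2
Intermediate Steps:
W(-5)*((-32 - 49)**2 + 4304/3455) = (-4 - 1*(-5))*((-32 - 49)**2 + 4304/3455) = (-4 + 5)*((-81)**2 + 4304*(1/3455)) = 1*(6561 + 4304/3455) = 1*(22672559/3455) = 22672559/3455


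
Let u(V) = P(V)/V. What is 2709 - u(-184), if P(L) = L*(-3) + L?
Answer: 2711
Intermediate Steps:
P(L) = -2*L (P(L) = -3*L + L = -2*L)
u(V) = -2 (u(V) = (-2*V)/V = -2)
2709 - u(-184) = 2709 - 1*(-2) = 2709 + 2 = 2711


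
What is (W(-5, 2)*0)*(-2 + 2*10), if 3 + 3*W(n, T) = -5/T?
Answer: 0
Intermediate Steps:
W(n, T) = -1 - 5/(3*T) (W(n, T) = -1 + (-5/T)/3 = -1 - 5/(3*T))
(W(-5, 2)*0)*(-2 + 2*10) = (((-5/3 - 1*2)/2)*0)*(-2 + 2*10) = (((-5/3 - 2)/2)*0)*(-2 + 20) = (((½)*(-11/3))*0)*18 = -11/6*0*18 = 0*18 = 0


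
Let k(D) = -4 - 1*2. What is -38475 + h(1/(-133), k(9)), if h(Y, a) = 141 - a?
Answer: -38328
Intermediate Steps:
k(D) = -6 (k(D) = -4 - 2 = -6)
-38475 + h(1/(-133), k(9)) = -38475 + (141 - 1*(-6)) = -38475 + (141 + 6) = -38475 + 147 = -38328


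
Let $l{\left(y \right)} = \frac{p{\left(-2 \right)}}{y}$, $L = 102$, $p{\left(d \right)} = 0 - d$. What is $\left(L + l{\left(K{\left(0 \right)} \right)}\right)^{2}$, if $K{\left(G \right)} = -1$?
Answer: $10000$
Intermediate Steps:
$p{\left(d \right)} = - d$
$l{\left(y \right)} = \frac{2}{y}$ ($l{\left(y \right)} = \frac{\left(-1\right) \left(-2\right)}{y} = \frac{2}{y}$)
$\left(L + l{\left(K{\left(0 \right)} \right)}\right)^{2} = \left(102 + \frac{2}{-1}\right)^{2} = \left(102 + 2 \left(-1\right)\right)^{2} = \left(102 - 2\right)^{2} = 100^{2} = 10000$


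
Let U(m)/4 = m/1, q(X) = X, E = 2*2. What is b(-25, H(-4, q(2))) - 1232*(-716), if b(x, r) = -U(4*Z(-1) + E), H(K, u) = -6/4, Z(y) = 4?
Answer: 882032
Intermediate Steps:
E = 4
H(K, u) = -3/2 (H(K, u) = -6*1/4 = -3/2)
U(m) = 4*m (U(m) = 4*(m/1) = 4*(m*1) = 4*m)
b(x, r) = -80 (b(x, r) = -4*(4*4 + 4) = -4*(16 + 4) = -4*20 = -1*80 = -80)
b(-25, H(-4, q(2))) - 1232*(-716) = -80 - 1232*(-716) = -80 + 882112 = 882032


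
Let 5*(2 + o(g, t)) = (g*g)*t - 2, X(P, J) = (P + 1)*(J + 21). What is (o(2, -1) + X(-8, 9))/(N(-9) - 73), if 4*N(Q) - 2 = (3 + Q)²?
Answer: 2132/635 ≈ 3.3575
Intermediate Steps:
X(P, J) = (1 + P)*(21 + J)
o(g, t) = -12/5 + t*g²/5 (o(g, t) = -2 + ((g*g)*t - 2)/5 = -2 + (g²*t - 2)/5 = -2 + (t*g² - 2)/5 = -2 + (-2 + t*g²)/5 = -2 + (-⅖ + t*g²/5) = -12/5 + t*g²/5)
N(Q) = ½ + (3 + Q)²/4
(o(2, -1) + X(-8, 9))/(N(-9) - 73) = ((-12/5 + (⅕)*(-1)*2²) + (21 + 9 + 21*(-8) + 9*(-8)))/((½ + (3 - 9)²/4) - 73) = ((-12/5 + (⅕)*(-1)*4) + (21 + 9 - 168 - 72))/((½ + (¼)*(-6)²) - 73) = ((-12/5 - ⅘) - 210)/((½ + (¼)*36) - 73) = (-16/5 - 210)/((½ + 9) - 73) = -1066/(5*(19/2 - 73)) = -1066/(5*(-127/2)) = -1066/5*(-2/127) = 2132/635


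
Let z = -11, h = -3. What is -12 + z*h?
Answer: 21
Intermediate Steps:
-12 + z*h = -12 - 11*(-3) = -12 + 33 = 21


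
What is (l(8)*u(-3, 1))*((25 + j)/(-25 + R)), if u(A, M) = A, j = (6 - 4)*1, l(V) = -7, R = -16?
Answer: -567/41 ≈ -13.829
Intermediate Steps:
j = 2 (j = 2*1 = 2)
(l(8)*u(-3, 1))*((25 + j)/(-25 + R)) = (-7*(-3))*((25 + 2)/(-25 - 16)) = 21*(27/(-41)) = 21*(27*(-1/41)) = 21*(-27/41) = -567/41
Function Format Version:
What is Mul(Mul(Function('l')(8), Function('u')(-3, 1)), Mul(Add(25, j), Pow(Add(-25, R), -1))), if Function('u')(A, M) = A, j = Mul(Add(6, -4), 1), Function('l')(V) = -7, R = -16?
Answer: Rational(-567, 41) ≈ -13.829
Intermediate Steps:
j = 2 (j = Mul(2, 1) = 2)
Mul(Mul(Function('l')(8), Function('u')(-3, 1)), Mul(Add(25, j), Pow(Add(-25, R), -1))) = Mul(Mul(-7, -3), Mul(Add(25, 2), Pow(Add(-25, -16), -1))) = Mul(21, Mul(27, Pow(-41, -1))) = Mul(21, Mul(27, Rational(-1, 41))) = Mul(21, Rational(-27, 41)) = Rational(-567, 41)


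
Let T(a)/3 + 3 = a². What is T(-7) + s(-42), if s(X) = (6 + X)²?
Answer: 1434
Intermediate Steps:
T(a) = -9 + 3*a²
T(-7) + s(-42) = (-9 + 3*(-7)²) + (6 - 42)² = (-9 + 3*49) + (-36)² = (-9 + 147) + 1296 = 138 + 1296 = 1434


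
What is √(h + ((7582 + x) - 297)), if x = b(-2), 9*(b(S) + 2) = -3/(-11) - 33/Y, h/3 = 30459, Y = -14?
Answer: √2339827490/154 ≈ 314.10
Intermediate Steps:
h = 91377 (h = 3*30459 = 91377)
b(S) = -263/154 (b(S) = -2 + (-3/(-11) - 33/(-14))/9 = -2 + (-3*(-1/11) - 33*(-1/14))/9 = -2 + (3/11 + 33/14)/9 = -2 + (⅑)*(405/154) = -2 + 45/154 = -263/154)
x = -263/154 ≈ -1.7078
√(h + ((7582 + x) - 297)) = √(91377 + ((7582 - 263/154) - 297)) = √(91377 + (1167365/154 - 297)) = √(91377 + 1121627/154) = √(15193685/154) = √2339827490/154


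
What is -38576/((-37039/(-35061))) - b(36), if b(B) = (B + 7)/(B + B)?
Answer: -97382538469/2666808 ≈ -36517.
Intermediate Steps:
b(B) = (7 + B)/(2*B) (b(B) = (7 + B)/((2*B)) = (7 + B)*(1/(2*B)) = (7 + B)/(2*B))
-38576/((-37039/(-35061))) - b(36) = -38576/((-37039/(-35061))) - (7 + 36)/(2*36) = -38576/((-37039*(-1/35061))) - 43/(2*36) = -38576/37039/35061 - 1*43/72 = -38576*35061/37039 - 43/72 = -1352513136/37039 - 43/72 = -97382538469/2666808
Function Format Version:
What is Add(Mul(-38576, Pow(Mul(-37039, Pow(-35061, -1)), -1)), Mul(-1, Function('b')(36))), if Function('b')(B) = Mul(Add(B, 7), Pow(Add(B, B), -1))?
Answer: Rational(-97382538469, 2666808) ≈ -36517.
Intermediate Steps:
Function('b')(B) = Mul(Rational(1, 2), Pow(B, -1), Add(7, B)) (Function('b')(B) = Mul(Add(7, B), Pow(Mul(2, B), -1)) = Mul(Add(7, B), Mul(Rational(1, 2), Pow(B, -1))) = Mul(Rational(1, 2), Pow(B, -1), Add(7, B)))
Add(Mul(-38576, Pow(Mul(-37039, Pow(-35061, -1)), -1)), Mul(-1, Function('b')(36))) = Add(Mul(-38576, Pow(Mul(-37039, Pow(-35061, -1)), -1)), Mul(-1, Mul(Rational(1, 2), Pow(36, -1), Add(7, 36)))) = Add(Mul(-38576, Pow(Mul(-37039, Rational(-1, 35061)), -1)), Mul(-1, Mul(Rational(1, 2), Rational(1, 36), 43))) = Add(Mul(-38576, Pow(Rational(37039, 35061), -1)), Mul(-1, Rational(43, 72))) = Add(Mul(-38576, Rational(35061, 37039)), Rational(-43, 72)) = Add(Rational(-1352513136, 37039), Rational(-43, 72)) = Rational(-97382538469, 2666808)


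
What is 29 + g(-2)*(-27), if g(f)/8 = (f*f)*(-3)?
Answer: 2621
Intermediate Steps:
g(f) = -24*f² (g(f) = 8*((f*f)*(-3)) = 8*(f²*(-3)) = 8*(-3*f²) = -24*f²)
29 + g(-2)*(-27) = 29 - 24*(-2)²*(-27) = 29 - 24*4*(-27) = 29 - 96*(-27) = 29 + 2592 = 2621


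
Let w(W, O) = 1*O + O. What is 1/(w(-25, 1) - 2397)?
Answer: -1/2395 ≈ -0.00041754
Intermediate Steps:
w(W, O) = 2*O (w(W, O) = O + O = 2*O)
1/(w(-25, 1) - 2397) = 1/(2*1 - 2397) = 1/(2 - 2397) = 1/(-2395) = -1/2395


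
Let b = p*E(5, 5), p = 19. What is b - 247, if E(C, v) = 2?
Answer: -209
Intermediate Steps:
b = 38 (b = 19*2 = 38)
b - 247 = 38 - 247 = -209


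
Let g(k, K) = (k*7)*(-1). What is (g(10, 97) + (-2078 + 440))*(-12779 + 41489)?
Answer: -49036680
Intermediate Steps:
g(k, K) = -7*k (g(k, K) = (7*k)*(-1) = -7*k)
(g(10, 97) + (-2078 + 440))*(-12779 + 41489) = (-7*10 + (-2078 + 440))*(-12779 + 41489) = (-70 - 1638)*28710 = -1708*28710 = -49036680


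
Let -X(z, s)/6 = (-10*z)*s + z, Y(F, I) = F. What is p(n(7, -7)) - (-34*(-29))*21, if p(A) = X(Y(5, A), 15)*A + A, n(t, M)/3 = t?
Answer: 73185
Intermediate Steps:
X(z, s) = -6*z + 60*s*z (X(z, s) = -6*((-10*z)*s + z) = -6*(-10*s*z + z) = -6*(z - 10*s*z) = -6*z + 60*s*z)
n(t, M) = 3*t
p(A) = 4471*A (p(A) = (6*5*(-1 + 10*15))*A + A = (6*5*(-1 + 150))*A + A = (6*5*149)*A + A = 4470*A + A = 4471*A)
p(n(7, -7)) - (-34*(-29))*21 = 4471*(3*7) - (-34*(-29))*21 = 4471*21 - 986*21 = 93891 - 1*20706 = 93891 - 20706 = 73185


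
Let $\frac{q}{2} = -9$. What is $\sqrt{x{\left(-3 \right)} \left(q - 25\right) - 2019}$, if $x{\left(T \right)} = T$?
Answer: $3 i \sqrt{210} \approx 43.474 i$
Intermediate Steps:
$q = -18$ ($q = 2 \left(-9\right) = -18$)
$\sqrt{x{\left(-3 \right)} \left(q - 25\right) - 2019} = \sqrt{- 3 \left(-18 - 25\right) - 2019} = \sqrt{\left(-3\right) \left(-43\right) - 2019} = \sqrt{129 - 2019} = \sqrt{-1890} = 3 i \sqrt{210}$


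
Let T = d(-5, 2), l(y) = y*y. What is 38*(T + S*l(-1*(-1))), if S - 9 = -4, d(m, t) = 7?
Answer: 456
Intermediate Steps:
l(y) = y²
S = 5 (S = 9 - 4 = 5)
T = 7
38*(T + S*l(-1*(-1))) = 38*(7 + 5*(-1*(-1))²) = 38*(7 + 5*1²) = 38*(7 + 5*1) = 38*(7 + 5) = 38*12 = 456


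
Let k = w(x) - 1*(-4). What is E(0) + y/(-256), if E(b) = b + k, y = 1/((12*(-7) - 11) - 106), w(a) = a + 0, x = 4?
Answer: 411649/51456 ≈ 8.0000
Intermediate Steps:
w(a) = a
y = -1/201 (y = 1/((-84 - 11) - 106) = 1/(-95 - 106) = 1/(-201) = -1/201 ≈ -0.0049751)
k = 8 (k = 4 - 1*(-4) = 4 + 4 = 8)
E(b) = 8 + b (E(b) = b + 8 = 8 + b)
E(0) + y/(-256) = (8 + 0) - 1/201/(-256) = 8 - 1/201*(-1/256) = 8 + 1/51456 = 411649/51456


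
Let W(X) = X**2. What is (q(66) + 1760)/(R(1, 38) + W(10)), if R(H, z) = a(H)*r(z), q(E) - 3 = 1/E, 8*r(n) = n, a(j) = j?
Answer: 232718/13827 ≈ 16.831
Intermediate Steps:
r(n) = n/8
q(E) = 3 + 1/E
R(H, z) = H*z/8 (R(H, z) = H*(z/8) = H*z/8)
(q(66) + 1760)/(R(1, 38) + W(10)) = ((3 + 1/66) + 1760)/((1/8)*1*38 + 10**2) = ((3 + 1/66) + 1760)/(19/4 + 100) = (199/66 + 1760)/(419/4) = (116359/66)*(4/419) = 232718/13827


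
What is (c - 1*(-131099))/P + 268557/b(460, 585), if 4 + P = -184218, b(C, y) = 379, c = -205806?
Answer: 49502421607/69820138 ≈ 709.00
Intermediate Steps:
P = -184222 (P = -4 - 184218 = -184222)
(c - 1*(-131099))/P + 268557/b(460, 585) = (-205806 - 1*(-131099))/(-184222) + 268557/379 = (-205806 + 131099)*(-1/184222) + 268557*(1/379) = -74707*(-1/184222) + 268557/379 = 74707/184222 + 268557/379 = 49502421607/69820138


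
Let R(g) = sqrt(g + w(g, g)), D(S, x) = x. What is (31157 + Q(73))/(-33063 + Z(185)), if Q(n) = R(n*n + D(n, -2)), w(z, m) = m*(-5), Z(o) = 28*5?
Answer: -31157/32923 - 2*I*sqrt(5327)/32923 ≈ -0.94636 - 0.0044338*I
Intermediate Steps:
Z(o) = 140
w(z, m) = -5*m
R(g) = 2*sqrt(-g) (R(g) = sqrt(g - 5*g) = sqrt(-4*g) = 2*sqrt(-g))
Q(n) = 2*sqrt(2 - n**2) (Q(n) = 2*sqrt(-(n*n - 2)) = 2*sqrt(-(n**2 - 2)) = 2*sqrt(-(-2 + n**2)) = 2*sqrt(2 - n**2))
(31157 + Q(73))/(-33063 + Z(185)) = (31157 + 2*sqrt(2 - 1*73**2))/(-33063 + 140) = (31157 + 2*sqrt(2 - 1*5329))/(-32923) = (31157 + 2*sqrt(2 - 5329))*(-1/32923) = (31157 + 2*sqrt(-5327))*(-1/32923) = (31157 + 2*(I*sqrt(5327)))*(-1/32923) = (31157 + 2*I*sqrt(5327))*(-1/32923) = -31157/32923 - 2*I*sqrt(5327)/32923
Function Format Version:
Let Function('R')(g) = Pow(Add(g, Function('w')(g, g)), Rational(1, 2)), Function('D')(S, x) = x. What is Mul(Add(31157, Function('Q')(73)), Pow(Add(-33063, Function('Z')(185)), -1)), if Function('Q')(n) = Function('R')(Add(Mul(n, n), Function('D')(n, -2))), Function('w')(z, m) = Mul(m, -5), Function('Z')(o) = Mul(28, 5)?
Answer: Add(Rational(-31157, 32923), Mul(Rational(-2, 32923), I, Pow(5327, Rational(1, 2)))) ≈ Add(-0.94636, Mul(-0.0044338, I))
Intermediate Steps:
Function('Z')(o) = 140
Function('w')(z, m) = Mul(-5, m)
Function('R')(g) = Mul(2, Pow(Mul(-1, g), Rational(1, 2))) (Function('R')(g) = Pow(Add(g, Mul(-5, g)), Rational(1, 2)) = Pow(Mul(-4, g), Rational(1, 2)) = Mul(2, Pow(Mul(-1, g), Rational(1, 2))))
Function('Q')(n) = Mul(2, Pow(Add(2, Mul(-1, Pow(n, 2))), Rational(1, 2))) (Function('Q')(n) = Mul(2, Pow(Mul(-1, Add(Mul(n, n), -2)), Rational(1, 2))) = Mul(2, Pow(Mul(-1, Add(Pow(n, 2), -2)), Rational(1, 2))) = Mul(2, Pow(Mul(-1, Add(-2, Pow(n, 2))), Rational(1, 2))) = Mul(2, Pow(Add(2, Mul(-1, Pow(n, 2))), Rational(1, 2))))
Mul(Add(31157, Function('Q')(73)), Pow(Add(-33063, Function('Z')(185)), -1)) = Mul(Add(31157, Mul(2, Pow(Add(2, Mul(-1, Pow(73, 2))), Rational(1, 2)))), Pow(Add(-33063, 140), -1)) = Mul(Add(31157, Mul(2, Pow(Add(2, Mul(-1, 5329)), Rational(1, 2)))), Pow(-32923, -1)) = Mul(Add(31157, Mul(2, Pow(Add(2, -5329), Rational(1, 2)))), Rational(-1, 32923)) = Mul(Add(31157, Mul(2, Pow(-5327, Rational(1, 2)))), Rational(-1, 32923)) = Mul(Add(31157, Mul(2, Mul(I, Pow(5327, Rational(1, 2))))), Rational(-1, 32923)) = Mul(Add(31157, Mul(2, I, Pow(5327, Rational(1, 2)))), Rational(-1, 32923)) = Add(Rational(-31157, 32923), Mul(Rational(-2, 32923), I, Pow(5327, Rational(1, 2))))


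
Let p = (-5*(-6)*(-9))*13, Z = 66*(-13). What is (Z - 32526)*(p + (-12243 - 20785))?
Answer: 1219784592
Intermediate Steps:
Z = -858
p = -3510 (p = (30*(-9))*13 = -270*13 = -3510)
(Z - 32526)*(p + (-12243 - 20785)) = (-858 - 32526)*(-3510 + (-12243 - 20785)) = -33384*(-3510 - 33028) = -33384*(-36538) = 1219784592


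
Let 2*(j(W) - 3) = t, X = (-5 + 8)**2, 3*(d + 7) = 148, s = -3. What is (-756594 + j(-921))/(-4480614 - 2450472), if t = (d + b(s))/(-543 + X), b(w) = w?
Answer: 1212058841/11103599772 ≈ 0.10916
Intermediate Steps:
d = 127/3 (d = -7 + (1/3)*148 = -7 + 148/3 = 127/3 ≈ 42.333)
X = 9 (X = 3**2 = 9)
t = -59/801 (t = (127/3 - 3)/(-543 + 9) = (118/3)/(-534) = (118/3)*(-1/534) = -59/801 ≈ -0.073658)
j(W) = 4747/1602 (j(W) = 3 + (1/2)*(-59/801) = 3 - 59/1602 = 4747/1602)
(-756594 + j(-921))/(-4480614 - 2450472) = (-756594 + 4747/1602)/(-4480614 - 2450472) = -1212058841/1602/(-6931086) = -1212058841/1602*(-1/6931086) = 1212058841/11103599772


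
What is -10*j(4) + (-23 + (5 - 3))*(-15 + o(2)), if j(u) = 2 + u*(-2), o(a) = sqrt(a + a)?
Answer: 333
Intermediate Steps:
o(a) = sqrt(2)*sqrt(a) (o(a) = sqrt(2*a) = sqrt(2)*sqrt(a))
j(u) = 2 - 2*u
-10*j(4) + (-23 + (5 - 3))*(-15 + o(2)) = -10*(2 - 2*4) + (-23 + (5 - 3))*(-15 + sqrt(2)*sqrt(2)) = -10*(2 - 8) + (-23 + 2)*(-15 + 2) = -10*(-6) - 21*(-13) = 60 + 273 = 333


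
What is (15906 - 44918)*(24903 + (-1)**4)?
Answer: -722514848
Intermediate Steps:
(15906 - 44918)*(24903 + (-1)**4) = -29012*(24903 + 1) = -29012*24904 = -722514848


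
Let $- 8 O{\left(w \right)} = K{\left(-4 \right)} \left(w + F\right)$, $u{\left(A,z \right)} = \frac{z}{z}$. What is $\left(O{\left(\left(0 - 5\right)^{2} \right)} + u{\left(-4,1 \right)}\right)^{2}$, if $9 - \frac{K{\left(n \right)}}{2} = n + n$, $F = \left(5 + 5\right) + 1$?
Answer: $23104$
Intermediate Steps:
$F = 11$ ($F = 10 + 1 = 11$)
$K{\left(n \right)} = 18 - 4 n$ ($K{\left(n \right)} = 18 - 2 \left(n + n\right) = 18 - 2 \cdot 2 n = 18 - 4 n$)
$u{\left(A,z \right)} = 1$
$O{\left(w \right)} = - \frac{187}{4} - \frac{17 w}{4}$ ($O{\left(w \right)} = - \frac{\left(18 - -16\right) \left(w + 11\right)}{8} = - \frac{\left(18 + 16\right) \left(11 + w\right)}{8} = - \frac{34 \left(11 + w\right)}{8} = - \frac{374 + 34 w}{8} = - \frac{187}{4} - \frac{17 w}{4}$)
$\left(O{\left(\left(0 - 5\right)^{2} \right)} + u{\left(-4,1 \right)}\right)^{2} = \left(\left(- \frac{187}{4} - \frac{17 \left(0 - 5\right)^{2}}{4}\right) + 1\right)^{2} = \left(\left(- \frac{187}{4} - \frac{17 \left(-5\right)^{2}}{4}\right) + 1\right)^{2} = \left(\left(- \frac{187}{4} - \frac{425}{4}\right) + 1\right)^{2} = \left(-153 + 1\right)^{2} = \left(-152\right)^{2} = 23104$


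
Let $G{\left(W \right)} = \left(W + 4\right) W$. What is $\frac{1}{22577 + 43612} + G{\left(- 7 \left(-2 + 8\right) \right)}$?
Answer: $\frac{105637645}{66189} \approx 1596.0$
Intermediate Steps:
$G{\left(W \right)} = W \left(4 + W\right)$ ($G{\left(W \right)} = \left(4 + W\right) W = W \left(4 + W\right)$)
$\frac{1}{22577 + 43612} + G{\left(- 7 \left(-2 + 8\right) \right)} = \frac{1}{22577 + 43612} + - 7 \left(-2 + 8\right) \left(4 - 7 \left(-2 + 8\right)\right) = \frac{1}{66189} + \left(-7\right) 6 \left(4 - 42\right) = \frac{1}{66189} - 42 \left(4 - 42\right) = \frac{1}{66189} - -1596 = \frac{1}{66189} + 1596 = \frac{105637645}{66189}$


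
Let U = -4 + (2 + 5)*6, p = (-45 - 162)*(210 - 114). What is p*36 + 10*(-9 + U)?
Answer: -715102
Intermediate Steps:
p = -19872 (p = -207*96 = -19872)
U = 38 (U = -4 + 7*6 = -4 + 42 = 38)
p*36 + 10*(-9 + U) = -19872*36 + 10*(-9 + 38) = -715392 + 10*29 = -715392 + 290 = -715102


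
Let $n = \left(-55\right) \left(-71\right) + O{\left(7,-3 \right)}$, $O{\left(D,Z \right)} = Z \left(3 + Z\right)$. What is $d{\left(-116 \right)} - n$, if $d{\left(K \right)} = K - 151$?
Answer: $-4172$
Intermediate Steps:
$d{\left(K \right)} = -151 + K$
$n = 3905$ ($n = \left(-55\right) \left(-71\right) - 3 \left(3 - 3\right) = 3905 - 0 = 3905 + 0 = 3905$)
$d{\left(-116 \right)} - n = \left(-151 - 116\right) - 3905 = -267 - 3905 = -4172$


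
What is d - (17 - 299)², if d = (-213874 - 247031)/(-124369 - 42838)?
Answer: -13296508563/167207 ≈ -79521.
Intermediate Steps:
d = 460905/167207 (d = -460905/(-167207) = -460905*(-1/167207) = 460905/167207 ≈ 2.7565)
d - (17 - 299)² = 460905/167207 - (17 - 299)² = 460905/167207 - 1*(-282)² = 460905/167207 - 1*79524 = 460905/167207 - 79524 = -13296508563/167207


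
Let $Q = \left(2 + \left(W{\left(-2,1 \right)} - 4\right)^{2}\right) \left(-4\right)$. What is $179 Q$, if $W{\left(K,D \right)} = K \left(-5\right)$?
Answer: $-27208$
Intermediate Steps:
$W{\left(K,D \right)} = - 5 K$
$Q = -152$ ($Q = \left(2 + \left(\left(-5\right) \left(-2\right) - 4\right)^{2}\right) \left(-4\right) = \left(2 + \left(10 - 4\right)^{2}\right) \left(-4\right) = \left(2 + 6^{2}\right) \left(-4\right) = \left(2 + 36\right) \left(-4\right) = 38 \left(-4\right) = -152$)
$179 Q = 179 \left(-152\right) = -27208$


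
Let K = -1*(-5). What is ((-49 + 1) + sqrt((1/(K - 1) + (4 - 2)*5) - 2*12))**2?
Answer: (96 - I*sqrt(55))**2/4 ≈ 2290.3 - 355.98*I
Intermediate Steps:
K = 5
((-49 + 1) + sqrt((1/(K - 1) + (4 - 2)*5) - 2*12))**2 = ((-49 + 1) + sqrt((1/(5 - 1) + (4 - 2)*5) - 2*12))**2 = (-48 + sqrt((1/4 + 2*5) - 24))**2 = (-48 + sqrt((1/4 + 10) - 24))**2 = (-48 + sqrt(41/4 - 24))**2 = (-48 + sqrt(-55/4))**2 = (-48 + I*sqrt(55)/2)**2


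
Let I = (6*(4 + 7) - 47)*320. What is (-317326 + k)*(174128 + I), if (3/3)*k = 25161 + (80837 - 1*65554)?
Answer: -49896351456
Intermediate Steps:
I = 6080 (I = (6*11 - 47)*320 = (66 - 47)*320 = 19*320 = 6080)
k = 40444 (k = 25161 + (80837 - 1*65554) = 25161 + (80837 - 65554) = 25161 + 15283 = 40444)
(-317326 + k)*(174128 + I) = (-317326 + 40444)*(174128 + 6080) = -276882*180208 = -49896351456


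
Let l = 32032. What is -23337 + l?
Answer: 8695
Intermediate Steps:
-23337 + l = -23337 + 32032 = 8695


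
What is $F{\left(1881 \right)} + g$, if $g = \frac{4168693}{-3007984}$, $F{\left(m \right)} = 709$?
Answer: $\frac{2128491963}{3007984} \approx 707.61$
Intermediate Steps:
$g = - \frac{4168693}{3007984}$ ($g = 4168693 \left(- \frac{1}{3007984}\right) = - \frac{4168693}{3007984} \approx -1.3859$)
$F{\left(1881 \right)} + g = 709 - \frac{4168693}{3007984} = \frac{2128491963}{3007984}$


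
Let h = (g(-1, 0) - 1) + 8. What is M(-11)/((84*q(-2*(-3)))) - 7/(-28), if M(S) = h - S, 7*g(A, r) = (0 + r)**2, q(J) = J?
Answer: 2/7 ≈ 0.28571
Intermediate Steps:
g(A, r) = r**2/7 (g(A, r) = (0 + r)**2/7 = r**2/7)
h = 7 (h = ((1/7)*0**2 - 1) + 8 = ((1/7)*0 - 1) + 8 = (0 - 1) + 8 = -1 + 8 = 7)
M(S) = 7 - S
M(-11)/((84*q(-2*(-3)))) - 7/(-28) = (7 - 1*(-11))/((84*(-2*(-3)))) - 7/(-28) = (7 + 11)/((84*6)) - 7*(-1/28) = 18/504 + 1/4 = 18*(1/504) + 1/4 = 1/28 + 1/4 = 2/7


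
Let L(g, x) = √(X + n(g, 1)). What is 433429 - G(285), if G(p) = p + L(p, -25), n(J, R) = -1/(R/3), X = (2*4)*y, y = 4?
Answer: 433144 - √29 ≈ 4.3314e+5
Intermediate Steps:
X = 32 (X = (2*4)*4 = 8*4 = 32)
n(J, R) = -3/R (n(J, R) = -1/(R*(⅓)) = -1/(R/3) = -3/R)
L(g, x) = √29 (L(g, x) = √(32 - 3/1) = √(32 - 3*1) = √(32 - 3) = √29)
G(p) = p + √29
433429 - G(285) = 433429 - (285 + √29) = 433429 + (-285 - √29) = 433144 - √29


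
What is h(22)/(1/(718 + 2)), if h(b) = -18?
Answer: -12960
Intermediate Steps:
h(22)/(1/(718 + 2)) = -18/(1/(718 + 2)) = -18/(1/720) = -18/1/720 = -18*720 = -12960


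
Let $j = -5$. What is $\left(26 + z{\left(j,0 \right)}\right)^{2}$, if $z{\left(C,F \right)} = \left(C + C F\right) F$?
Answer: $676$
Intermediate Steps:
$z{\left(C,F \right)} = F \left(C + C F\right)$
$\left(26 + z{\left(j,0 \right)}\right)^{2} = \left(26 - 0 \left(1 + 0\right)\right)^{2} = \left(26 - 0 \cdot 1\right)^{2} = \left(26 + 0\right)^{2} = 26^{2} = 676$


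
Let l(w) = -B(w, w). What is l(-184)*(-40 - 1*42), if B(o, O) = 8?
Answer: 656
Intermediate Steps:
l(w) = -8 (l(w) = -1*8 = -8)
l(-184)*(-40 - 1*42) = -8*(-40 - 1*42) = -8*(-40 - 42) = -8*(-82) = 656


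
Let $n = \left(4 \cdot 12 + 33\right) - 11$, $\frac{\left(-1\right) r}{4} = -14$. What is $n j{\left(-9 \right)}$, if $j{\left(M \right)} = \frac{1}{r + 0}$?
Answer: $\frac{5}{4} \approx 1.25$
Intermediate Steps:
$r = 56$ ($r = \left(-4\right) \left(-14\right) = 56$)
$n = 70$ ($n = \left(48 + 33\right) - 11 = 81 - 11 = 70$)
$j{\left(M \right)} = \frac{1}{56}$ ($j{\left(M \right)} = \frac{1}{56 + 0} = \frac{1}{56}$)
$n j{\left(-9 \right)} = 70 \cdot \frac{1}{56} = \frac{5}{4}$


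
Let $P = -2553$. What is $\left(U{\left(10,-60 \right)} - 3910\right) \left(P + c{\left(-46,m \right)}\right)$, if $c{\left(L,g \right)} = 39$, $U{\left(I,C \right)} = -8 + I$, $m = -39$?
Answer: $9824712$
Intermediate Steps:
$\left(U{\left(10,-60 \right)} - 3910\right) \left(P + c{\left(-46,m \right)}\right) = \left(\left(-8 + 10\right) - 3910\right) \left(-2553 + 39\right) = \left(2 - 3910\right) \left(-2514\right) = \left(-3908\right) \left(-2514\right) = 9824712$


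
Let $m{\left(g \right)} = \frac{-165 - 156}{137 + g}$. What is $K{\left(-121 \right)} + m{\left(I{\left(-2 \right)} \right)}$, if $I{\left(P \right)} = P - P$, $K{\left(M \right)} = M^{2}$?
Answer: $\frac{2005496}{137} \approx 14639.0$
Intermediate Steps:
$I{\left(P \right)} = 0$
$m{\left(g \right)} = - \frac{321}{137 + g}$
$K{\left(-121 \right)} + m{\left(I{\left(-2 \right)} \right)} = \left(-121\right)^{2} - \frac{321}{137 + 0} = 14641 - \frac{321}{137} = \frac{2005496}{137}$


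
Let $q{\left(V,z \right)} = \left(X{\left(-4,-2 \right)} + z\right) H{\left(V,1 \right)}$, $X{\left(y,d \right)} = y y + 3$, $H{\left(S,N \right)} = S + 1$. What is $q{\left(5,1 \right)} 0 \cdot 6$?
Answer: $0$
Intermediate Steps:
$H{\left(S,N \right)} = 1 + S$
$X{\left(y,d \right)} = 3 + y^{2}$ ($X{\left(y,d \right)} = y^{2} + 3 = 3 + y^{2}$)
$q{\left(V,z \right)} = \left(1 + V\right) \left(19 + z\right)$ ($q{\left(V,z \right)} = \left(\left(3 + \left(-4\right)^{2}\right) + z\right) \left(1 + V\right) = \left(\left(3 + 16\right) + z\right) \left(1 + V\right) = \left(19 + z\right) \left(1 + V\right) = \left(1 + V\right) \left(19 + z\right)$)
$q{\left(5,1 \right)} 0 \cdot 6 = \left(1 + 5\right) \left(19 + 1\right) 0 \cdot 6 = 6 \cdot 20 \cdot 0 \cdot 6 = 120 \cdot 0 \cdot 6 = 0 \cdot 6 = 0$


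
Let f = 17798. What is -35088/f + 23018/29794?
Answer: -158934377/132568403 ≈ -1.1989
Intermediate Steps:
-35088/f + 23018/29794 = -35088/17798 + 23018/29794 = -35088*1/17798 + 23018*(1/29794) = -17544/8899 + 11509/14897 = -158934377/132568403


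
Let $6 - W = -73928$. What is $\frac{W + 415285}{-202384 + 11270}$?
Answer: $- \frac{489219}{191114} \approx -2.5598$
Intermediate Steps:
$W = 73934$ ($W = 6 - -73928 = 6 + 73928 = 73934$)
$\frac{W + 415285}{-202384 + 11270} = \frac{73934 + 415285}{-202384 + 11270} = \frac{489219}{-191114} = 489219 \left(- \frac{1}{191114}\right) = - \frac{489219}{191114}$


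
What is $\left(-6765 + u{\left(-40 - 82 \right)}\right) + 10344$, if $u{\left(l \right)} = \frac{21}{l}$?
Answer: $\frac{436617}{122} \approx 3578.8$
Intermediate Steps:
$\left(-6765 + u{\left(-40 - 82 \right)}\right) + 10344 = \left(-6765 + \frac{21}{-40 - 82}\right) + 10344 = \left(-6765 + \frac{21}{-122}\right) + 10344 = \left(-6765 + 21 \left(- \frac{1}{122}\right)\right) + 10344 = \left(-6765 - \frac{21}{122}\right) + 10344 = - \frac{825351}{122} + 10344 = \frac{436617}{122}$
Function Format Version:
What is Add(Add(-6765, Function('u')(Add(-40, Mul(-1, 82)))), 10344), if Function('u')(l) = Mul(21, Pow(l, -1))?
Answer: Rational(436617, 122) ≈ 3578.8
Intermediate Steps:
Add(Add(-6765, Function('u')(Add(-40, Mul(-1, 82)))), 10344) = Add(Add(-6765, Mul(21, Pow(Add(-40, Mul(-1, 82)), -1))), 10344) = Add(Add(-6765, Mul(21, Pow(Add(-40, -82), -1))), 10344) = Add(Add(-6765, Mul(21, Pow(-122, -1))), 10344) = Add(Add(-6765, Mul(21, Rational(-1, 122))), 10344) = Add(Add(-6765, Rational(-21, 122)), 10344) = Add(Rational(-825351, 122), 10344) = Rational(436617, 122)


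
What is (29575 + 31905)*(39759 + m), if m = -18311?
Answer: 1318623040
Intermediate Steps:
(29575 + 31905)*(39759 + m) = (29575 + 31905)*(39759 - 18311) = 61480*21448 = 1318623040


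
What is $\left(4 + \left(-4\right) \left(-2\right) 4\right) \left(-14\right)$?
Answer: $-504$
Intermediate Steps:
$\left(4 + \left(-4\right) \left(-2\right) 4\right) \left(-14\right) = \left(4 + 8 \cdot 4\right) \left(-14\right) = \left(4 + 32\right) \left(-14\right) = 36 \left(-14\right) = -504$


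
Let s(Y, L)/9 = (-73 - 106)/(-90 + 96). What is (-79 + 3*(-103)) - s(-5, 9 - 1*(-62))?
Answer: -239/2 ≈ -119.50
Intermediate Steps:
s(Y, L) = -537/2 (s(Y, L) = 9*((-73 - 106)/(-90 + 96)) = 9*(-179/6) = -537/2)
(-79 + 3*(-103)) - s(-5, 9 - 1*(-62)) = (-79 + 3*(-103)) - 1*(-537/2) = (-79 - 309) + 537/2 = -388 + 537/2 = -239/2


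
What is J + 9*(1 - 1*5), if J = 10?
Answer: -26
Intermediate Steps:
J + 9*(1 - 1*5) = 10 + 9*(1 - 1*5) = 10 + 9*(1 - 5) = 10 + 9*(-4) = 10 - 36 = -26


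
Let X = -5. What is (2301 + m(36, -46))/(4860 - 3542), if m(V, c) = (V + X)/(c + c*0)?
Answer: 105815/60628 ≈ 1.7453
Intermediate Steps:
m(V, c) = (-5 + V)/c (m(V, c) = (V - 5)/(c + c*0) = (-5 + V)/(c + 0) = (-5 + V)/c)
(2301 + m(36, -46))/(4860 - 3542) = (2301 + (-5 + 36)/(-46))/(4860 - 3542) = (2301 - 1/46*31)/1318 = (2301 - 31/46)*(1/1318) = (105815/46)*(1/1318) = 105815/60628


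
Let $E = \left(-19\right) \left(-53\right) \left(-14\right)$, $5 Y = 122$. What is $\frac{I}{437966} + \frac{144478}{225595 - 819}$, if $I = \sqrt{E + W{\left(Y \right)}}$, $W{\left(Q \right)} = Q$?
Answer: $\frac{72239}{112388} + \frac{2 i \sqrt{21990}}{1094915} \approx 0.64276 + 0.00027087 i$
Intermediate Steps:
$Y = \frac{122}{5}$ ($Y = \frac{1}{5} \cdot 122 = \frac{122}{5} \approx 24.4$)
$E = -14098$ ($E = 1007 \left(-14\right) = -14098$)
$I = \frac{4 i \sqrt{21990}}{5}$ ($I = \sqrt{-14098 + \frac{122}{5}} = \sqrt{- \frac{70368}{5}} = \frac{4 i \sqrt{21990}}{5} \approx 118.63 i$)
$\frac{I}{437966} + \frac{144478}{225595 - 819} = \frac{\frac{4}{5} i \sqrt{21990}}{437966} + \frac{144478}{225595 - 819} = \frac{4 i \sqrt{21990}}{5} \cdot \frac{1}{437966} + \frac{144478}{224776} = \frac{2 i \sqrt{21990}}{1094915} + 144478 \cdot \frac{1}{224776} = \frac{2 i \sqrt{21990}}{1094915} + \frac{72239}{112388} = \frac{72239}{112388} + \frac{2 i \sqrt{21990}}{1094915}$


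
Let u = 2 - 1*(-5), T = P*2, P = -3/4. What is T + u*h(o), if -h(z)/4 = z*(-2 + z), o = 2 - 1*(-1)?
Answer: -171/2 ≈ -85.500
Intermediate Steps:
P = -¾ (P = -3*¼ = -¾ ≈ -0.75000)
o = 3 (o = 2 + 1 = 3)
T = -3/2 (T = -¾*2 = -3/2 ≈ -1.5000)
h(z) = -4*z*(-2 + z)
u = 7 (u = 2 + 5 = 7)
T + u*h(o) = -3/2 + 7*(4*3*(2 - 1*3)) = -3/2 + 7*(4*3*(2 - 3)) = -3/2 + 7*(4*3*(-1)) = -3/2 + 7*(-12) = -3/2 - 84 = -171/2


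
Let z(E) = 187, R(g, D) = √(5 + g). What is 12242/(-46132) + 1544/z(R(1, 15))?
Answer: 34469277/4313342 ≈ 7.9913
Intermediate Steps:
12242/(-46132) + 1544/z(R(1, 15)) = 12242/(-46132) + 1544/187 = 12242*(-1/46132) + 1544*(1/187) = -6121/23066 + 1544/187 = 34469277/4313342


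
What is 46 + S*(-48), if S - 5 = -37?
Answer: 1582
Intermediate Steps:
S = -32 (S = 5 - 37 = -32)
46 + S*(-48) = 46 - 32*(-48) = 46 + 1536 = 1582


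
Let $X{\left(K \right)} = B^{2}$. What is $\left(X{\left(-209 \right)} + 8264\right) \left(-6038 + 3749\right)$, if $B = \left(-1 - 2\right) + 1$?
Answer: $-18925452$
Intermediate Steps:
$B = -2$ ($B = -3 + 1 = -2$)
$X{\left(K \right)} = 4$ ($X{\left(K \right)} = \left(-2\right)^{2} = 4$)
$\left(X{\left(-209 \right)} + 8264\right) \left(-6038 + 3749\right) = \left(4 + 8264\right) \left(-6038 + 3749\right) = 8268 \left(-2289\right) = -18925452$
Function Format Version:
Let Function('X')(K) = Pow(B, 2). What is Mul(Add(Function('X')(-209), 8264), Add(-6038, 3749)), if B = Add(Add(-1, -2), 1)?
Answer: -18925452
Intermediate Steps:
B = -2 (B = Add(-3, 1) = -2)
Function('X')(K) = 4 (Function('X')(K) = Pow(-2, 2) = 4)
Mul(Add(Function('X')(-209), 8264), Add(-6038, 3749)) = Mul(Add(4, 8264), Add(-6038, 3749)) = Mul(8268, -2289) = -18925452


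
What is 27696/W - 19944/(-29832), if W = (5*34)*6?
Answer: 2939479/105655 ≈ 27.821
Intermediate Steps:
W = 1020 (W = 170*6 = 1020)
27696/W - 19944/(-29832) = 27696/1020 - 19944/(-29832) = 27696*(1/1020) - 19944*(-1/29832) = 2308/85 + 831/1243 = 2939479/105655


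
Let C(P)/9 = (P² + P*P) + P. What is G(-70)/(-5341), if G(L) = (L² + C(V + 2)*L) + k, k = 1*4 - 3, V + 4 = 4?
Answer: 1399/5341 ≈ 0.26194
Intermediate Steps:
V = 0 (V = -4 + 4 = 0)
C(P) = 9*P + 18*P² (C(P) = 9*((P² + P*P) + P) = 9*((P² + P²) + P) = 9*(2*P² + P) = 9*(P + 2*P²) = 9*P + 18*P²)
k = 1 (k = 4 - 3 = 1)
G(L) = 1 + L² + 90*L (G(L) = (L² + (9*(0 + 2)*(1 + 2*(0 + 2)))*L) + 1 = (L² + (9*2*(1 + 2*2))*L) + 1 = (L² + (9*2*(1 + 4))*L) + 1 = (L² + (9*2*5)*L) + 1 = (L² + 90*L) + 1 = 1 + L² + 90*L)
G(-70)/(-5341) = (1 + (-70)² + 90*(-70))/(-5341) = (1 + 4900 - 6300)*(-1/5341) = -1399*(-1/5341) = 1399/5341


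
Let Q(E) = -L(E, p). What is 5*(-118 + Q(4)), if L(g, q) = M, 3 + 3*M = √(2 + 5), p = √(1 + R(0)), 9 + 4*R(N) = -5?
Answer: -585 - 5*√7/3 ≈ -589.41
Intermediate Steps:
R(N) = -7/2 (R(N) = -9/4 + (¼)*(-5) = -9/4 - 5/4 = -7/2)
p = I*√10/2 (p = √(1 - 7/2) = √(-5/2) = I*√10/2 ≈ 1.5811*I)
M = -1 + √7/3 (M = -1 + √(2 + 5)/3 = -1 + √7/3 ≈ -0.11808)
L(g, q) = -1 + √7/3
Q(E) = 1 - √7/3 (Q(E) = -(-1 + √7/3) = 1 - √7/3)
5*(-118 + Q(4)) = 5*(-118 + (1 - √7/3)) = 5*(-117 - √7/3) = -585 - 5*√7/3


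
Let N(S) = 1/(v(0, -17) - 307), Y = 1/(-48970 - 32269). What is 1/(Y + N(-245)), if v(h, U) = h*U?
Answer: -24940373/81546 ≈ -305.84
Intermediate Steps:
Y = -1/81239 (Y = 1/(-81239) = -1/81239 ≈ -1.2309e-5)
v(h, U) = U*h
N(S) = -1/307 (N(S) = 1/(-17*0 - 307) = 1/(0 - 307) = 1/(-307) = -1/307)
1/(Y + N(-245)) = 1/(-1/81239 - 1/307) = 1/(-81546/24940373) = -24940373/81546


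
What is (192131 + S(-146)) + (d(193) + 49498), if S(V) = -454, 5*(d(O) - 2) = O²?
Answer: 1243134/5 ≈ 2.4863e+5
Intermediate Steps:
d(O) = 2 + O²/5
(192131 + S(-146)) + (d(193) + 49498) = (192131 - 454) + ((2 + (⅕)*193²) + 49498) = 191677 + ((2 + (⅕)*37249) + 49498) = 191677 + ((2 + 37249/5) + 49498) = 191677 + (37259/5 + 49498) = 191677 + 284749/5 = 1243134/5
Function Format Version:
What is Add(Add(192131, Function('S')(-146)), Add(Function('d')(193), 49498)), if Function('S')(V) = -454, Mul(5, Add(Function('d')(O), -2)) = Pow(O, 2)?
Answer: Rational(1243134, 5) ≈ 2.4863e+5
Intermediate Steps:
Function('d')(O) = Add(2, Mul(Rational(1, 5), Pow(O, 2)))
Add(Add(192131, Function('S')(-146)), Add(Function('d')(193), 49498)) = Add(Add(192131, -454), Add(Add(2, Mul(Rational(1, 5), Pow(193, 2))), 49498)) = Add(191677, Add(Add(2, Mul(Rational(1, 5), 37249)), 49498)) = Add(191677, Add(Add(2, Rational(37249, 5)), 49498)) = Add(191677, Add(Rational(37259, 5), 49498)) = Add(191677, Rational(284749, 5)) = Rational(1243134, 5)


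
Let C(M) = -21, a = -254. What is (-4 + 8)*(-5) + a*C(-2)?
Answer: 5314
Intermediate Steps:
(-4 + 8)*(-5) + a*C(-2) = (-4 + 8)*(-5) - 254*(-21) = 4*(-5) + 5334 = -20 + 5334 = 5314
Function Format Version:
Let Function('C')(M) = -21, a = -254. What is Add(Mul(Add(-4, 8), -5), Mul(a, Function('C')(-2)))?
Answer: 5314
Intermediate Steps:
Add(Mul(Add(-4, 8), -5), Mul(a, Function('C')(-2))) = Add(Mul(Add(-4, 8), -5), Mul(-254, -21)) = Add(Mul(4, -5), 5334) = Add(-20, 5334) = 5314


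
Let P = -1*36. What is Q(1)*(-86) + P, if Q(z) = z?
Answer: -122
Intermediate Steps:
P = -36
Q(1)*(-86) + P = 1*(-86) - 36 = -86 - 36 = -122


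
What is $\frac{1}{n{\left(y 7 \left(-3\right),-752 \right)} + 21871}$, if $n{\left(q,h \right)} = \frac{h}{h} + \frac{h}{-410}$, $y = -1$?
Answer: $\frac{205}{4484136} \approx 4.5717 \cdot 10^{-5}$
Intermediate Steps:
$n{\left(q,h \right)} = 1 - \frac{h}{410}$ ($n{\left(q,h \right)} = 1 + h \left(- \frac{1}{410}\right) = 1 - \frac{h}{410}$)
$\frac{1}{n{\left(y 7 \left(-3\right),-752 \right)} + 21871} = \frac{1}{\left(1 - - \frac{376}{205}\right) + 21871} = \frac{1}{\left(1 + \frac{376}{205}\right) + 21871} = \frac{1}{\frac{581}{205} + 21871} = \frac{1}{\frac{4484136}{205}} = \frac{205}{4484136}$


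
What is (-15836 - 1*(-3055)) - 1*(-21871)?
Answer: 9090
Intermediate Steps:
(-15836 - 1*(-3055)) - 1*(-21871) = (-15836 + 3055) + 21871 = -12781 + 21871 = 9090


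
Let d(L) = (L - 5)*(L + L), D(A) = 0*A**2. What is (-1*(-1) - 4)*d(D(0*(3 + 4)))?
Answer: 0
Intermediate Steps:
D(A) = 0
d(L) = 2*L*(-5 + L) (d(L) = (-5 + L)*(2*L) = 2*L*(-5 + L))
(-1*(-1) - 4)*d(D(0*(3 + 4))) = (-1*(-1) - 4)*(2*0*(-5 + 0)) = (1 - 4)*(2*0*(-5)) = -3*0 = 0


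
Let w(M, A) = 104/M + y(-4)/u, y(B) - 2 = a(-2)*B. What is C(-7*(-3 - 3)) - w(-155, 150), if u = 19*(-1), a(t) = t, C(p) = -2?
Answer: -2364/2945 ≈ -0.80272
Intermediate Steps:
u = -19
y(B) = 2 - 2*B
w(M, A) = -10/19 + 104/M (w(M, A) = 104/M + (2 - 2*(-4))/(-19) = 104/M + (2 + 8)*(-1/19) = 104/M + 10*(-1/19) = 104/M - 10/19 = -10/19 + 104/M)
C(-7*(-3 - 3)) - w(-155, 150) = -2 - (-10/19 + 104/(-155)) = -2 - (-10/19 + 104*(-1/155)) = -2 - (-10/19 - 104/155) = -2 - 1*(-3526/2945) = -2 + 3526/2945 = -2364/2945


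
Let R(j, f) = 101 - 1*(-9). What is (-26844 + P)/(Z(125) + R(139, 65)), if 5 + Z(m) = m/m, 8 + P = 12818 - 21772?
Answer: -17903/53 ≈ -337.79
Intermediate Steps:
R(j, f) = 110 (R(j, f) = 101 + 9 = 110)
P = -8962 (P = -8 + (12818 - 21772) = -8 - 8954 = -8962)
Z(m) = -4 (Z(m) = -5 + m/m = -5 + 1 = -4)
(-26844 + P)/(Z(125) + R(139, 65)) = (-26844 - 8962)/(-4 + 110) = -35806/106 = -35806*1/106 = -17903/53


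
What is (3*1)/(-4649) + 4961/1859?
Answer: 2096192/785681 ≈ 2.6680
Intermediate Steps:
(3*1)/(-4649) + 4961/1859 = 3*(-1/4649) + 4961*(1/1859) = -3/4649 + 451/169 = 2096192/785681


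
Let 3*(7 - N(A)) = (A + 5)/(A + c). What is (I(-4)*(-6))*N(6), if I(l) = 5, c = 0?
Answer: -575/3 ≈ -191.67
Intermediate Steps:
N(A) = 7 - (5 + A)/(3*A) (N(A) = 7 - (A + 5)/(3*(A + 0)) = 7 - (5 + A)/(3*A))
(I(-4)*(-6))*N(6) = (5*(-6))*((5/3)*(-1 + 4*6)/6) = -50*(-1 + 24)/6 = -50*23/6 = -30*115/18 = -575/3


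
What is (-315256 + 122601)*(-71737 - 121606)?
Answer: 37248495665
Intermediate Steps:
(-315256 + 122601)*(-71737 - 121606) = -192655*(-193343) = 37248495665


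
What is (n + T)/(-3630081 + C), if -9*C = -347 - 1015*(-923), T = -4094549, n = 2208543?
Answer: 5658018/11202409 ≈ 0.50507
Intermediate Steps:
C = -312166/3 (C = -(-347 - 1015*(-923))/9 = -(-347 + 936845)/9 = -1/9*936498 = -312166/3 ≈ -1.0406e+5)
(n + T)/(-3630081 + C) = (2208543 - 4094549)/(-3630081 - 312166/3) = -1886006/(-11202409/3) = -1886006*(-3/11202409) = 5658018/11202409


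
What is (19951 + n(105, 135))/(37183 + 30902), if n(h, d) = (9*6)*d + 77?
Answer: 9106/22695 ≈ 0.40123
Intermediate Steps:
n(h, d) = 77 + 54*d (n(h, d) = 54*d + 77 = 77 + 54*d)
(19951 + n(105, 135))/(37183 + 30902) = (19951 + (77 + 54*135))/(37183 + 30902) = (19951 + (77 + 7290))/68085 = (19951 + 7367)*(1/68085) = 27318*(1/68085) = 9106/22695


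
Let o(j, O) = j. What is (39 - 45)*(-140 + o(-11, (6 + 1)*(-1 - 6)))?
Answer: 906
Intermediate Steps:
(39 - 45)*(-140 + o(-11, (6 + 1)*(-1 - 6))) = (39 - 45)*(-140 - 11) = -6*(-151) = 906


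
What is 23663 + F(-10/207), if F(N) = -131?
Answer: 23532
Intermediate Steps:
23663 + F(-10/207) = 23663 - 131 = 23532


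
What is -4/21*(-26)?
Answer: 104/21 ≈ 4.9524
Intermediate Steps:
-4/21*(-26) = 104/21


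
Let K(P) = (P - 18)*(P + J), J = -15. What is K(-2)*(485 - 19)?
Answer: 158440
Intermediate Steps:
K(P) = (-18 + P)*(-15 + P) (K(P) = (P - 18)*(P - 15) = (-18 + P)*(-15 + P))
K(-2)*(485 - 19) = (270 + (-2)² - 33*(-2))*(485 - 19) = (270 + 4 + 66)*466 = 340*466 = 158440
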